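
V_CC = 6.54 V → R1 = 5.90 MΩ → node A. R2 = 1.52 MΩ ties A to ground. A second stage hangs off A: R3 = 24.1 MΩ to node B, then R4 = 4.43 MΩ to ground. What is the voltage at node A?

V_A ≈ 1.29 V

Looking into the second stage from A: R3 + R4 = 28.53 MΩ appears in parallel with R2.
R2 ‖ (R3+R4) = 1.443 MΩ.
First divider: V_A = V_CC · 1.443/(5.90 + 1.443) = 1.285 V.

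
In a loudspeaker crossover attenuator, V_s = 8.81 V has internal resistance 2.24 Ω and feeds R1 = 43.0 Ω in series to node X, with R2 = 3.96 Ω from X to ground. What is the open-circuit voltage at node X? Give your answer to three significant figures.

R1' = 2.24 + 43.0 = 45.24 Ω (source resistance + R1).
Open-circuit (no load on X): V_th = V_s · R2/(R1' + R2) = 8.81 × 3.96/(45.24 + 3.96) = 0.7091 V.

V_th ≈ 0.709 V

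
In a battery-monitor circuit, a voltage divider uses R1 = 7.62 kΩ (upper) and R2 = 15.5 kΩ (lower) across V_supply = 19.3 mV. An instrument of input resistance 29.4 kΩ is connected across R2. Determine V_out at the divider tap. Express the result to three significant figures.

The load sits in parallel with R2, giving an effective lower resistance R2' = R2·R_L/(R2+R_L) = 10.15 kΩ.
Now apply the divider: V_out = 19.3 × 0.5712 = 11.02 mV.
(Unloaded it would be 12.9 mV; the load pulls it down.)

V_out ≈ 11.0 mV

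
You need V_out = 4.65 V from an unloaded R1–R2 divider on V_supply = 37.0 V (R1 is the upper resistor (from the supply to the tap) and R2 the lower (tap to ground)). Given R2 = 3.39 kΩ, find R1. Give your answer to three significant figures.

Required fraction k = V_out/V_supply = 0.1257.
So R1 = R2 · (V_supply/V_out − 1) = 3.39 × (37.0/4.65 − 1) = 3.39 × 6.957 = 23.58 kΩ.

R1 ≈ 23.6 kΩ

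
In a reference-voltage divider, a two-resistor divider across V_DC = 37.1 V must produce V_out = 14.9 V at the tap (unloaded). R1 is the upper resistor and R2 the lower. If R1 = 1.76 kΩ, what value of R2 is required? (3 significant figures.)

V_out/V_DC = R2/(R1+R2) = 0.4016.
R2 = R1 · 0.4016/(1 − 0.4016) = 1.181 kΩ.

R2 ≈ 1.18 kΩ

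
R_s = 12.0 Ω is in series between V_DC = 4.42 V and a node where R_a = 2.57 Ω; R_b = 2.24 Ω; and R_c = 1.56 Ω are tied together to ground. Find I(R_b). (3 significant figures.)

Equivalent of the parallel group: R_p = 0.6773 Ω.
V_A by voltage divider: V_A = 4.42 × 0.6773/(12.0 + 0.6773) = 0.2361 V.
Branch current I = V_A/R_b = 0.2361/2.24 = 0.1054 A.

I ≈ 0.105 A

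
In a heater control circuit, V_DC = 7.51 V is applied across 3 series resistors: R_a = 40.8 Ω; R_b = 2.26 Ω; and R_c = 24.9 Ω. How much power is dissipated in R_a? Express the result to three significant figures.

P ≈ 0.498 W

The common current is I = 7.51/67.96 = 0.1105 A.
P(R_a) = I²·R_a = (0.1105)² × 40.8 = 0.4982 W.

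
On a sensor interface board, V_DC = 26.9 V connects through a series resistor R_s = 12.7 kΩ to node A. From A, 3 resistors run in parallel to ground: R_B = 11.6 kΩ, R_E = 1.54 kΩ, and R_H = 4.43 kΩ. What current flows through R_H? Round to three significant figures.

I ≈ 0.460 mA

Equivalent of the parallel group: R_p = 1.040 kΩ.
Node voltage V_A = V_DC · R_p/(R_s + R_p) = 26.9 × 0.07571 = 2.037 V.
I(R_H) = V_A / R_H = 2.037/4.43 = 0.4597 mA.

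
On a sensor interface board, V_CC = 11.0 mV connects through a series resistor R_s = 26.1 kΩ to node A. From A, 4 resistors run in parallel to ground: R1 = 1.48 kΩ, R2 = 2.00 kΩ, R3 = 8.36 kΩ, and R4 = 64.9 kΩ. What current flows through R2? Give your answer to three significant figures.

Combine the parallel branches: R_p = (1/1.48 + 1/2.00 + 1/8.36 + 1/64.9)⁻¹ = 0.7630 kΩ.
V_A by voltage divider: V_A = 11.0 × 0.7630/(26.1 + 0.7630) = 0.3124 mV.
I(R2) = V_A / R2 = 0.3124/2.00 = 0.1562 µA.

I ≈ 0.156 µA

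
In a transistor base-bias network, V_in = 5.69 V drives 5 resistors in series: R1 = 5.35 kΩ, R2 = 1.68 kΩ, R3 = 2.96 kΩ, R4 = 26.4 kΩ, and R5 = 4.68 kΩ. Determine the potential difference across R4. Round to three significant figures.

ΣR = 5.35 + 1.68 + 2.96 + 26.4 + 4.68 = 41.07 kΩ.
Voltage divider: V = V_in · (26.40 / 41.07) = 5.69 × 0.6428 = 3.658 V.

V ≈ 3.66 V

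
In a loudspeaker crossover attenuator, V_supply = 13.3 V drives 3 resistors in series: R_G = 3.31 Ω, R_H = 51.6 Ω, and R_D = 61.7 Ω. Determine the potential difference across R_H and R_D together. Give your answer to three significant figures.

ΣR = 3.31 + 51.6 + 61.7 = 116.6 Ω.
R_{R_H..R_D} = 51.6 + 61.7 = 113.3 Ω.
By the voltage-divider rule, V = 13.3 × 113.3/116.6 = 12.92 V.

V ≈ 12.9 V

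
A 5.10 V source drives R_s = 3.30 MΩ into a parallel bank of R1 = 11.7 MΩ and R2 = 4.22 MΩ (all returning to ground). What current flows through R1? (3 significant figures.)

Parallel bank: R_p = 1/(1/11.7 + 1/4.22) = 3.101 MΩ.
V_A by voltage divider: V_A = 5.10 × 3.101/(3.30 + 3.101) = 2.471 V.
I(R1) = V_A / R1 = 2.471/11.7 = 0.2112 µA.

I ≈ 0.211 µA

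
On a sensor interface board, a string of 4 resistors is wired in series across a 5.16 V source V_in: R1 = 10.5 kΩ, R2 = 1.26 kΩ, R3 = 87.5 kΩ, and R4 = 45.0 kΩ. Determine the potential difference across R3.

V ≈ 3.13 V

Series total: ΣR = 10.5 + 1.26 + 87.5 + 45.0 = 144.3 kΩ.
Voltage divider: V = V_in · (87.50 / 144.3) = 5.16 × 0.6065 = 3.130 V.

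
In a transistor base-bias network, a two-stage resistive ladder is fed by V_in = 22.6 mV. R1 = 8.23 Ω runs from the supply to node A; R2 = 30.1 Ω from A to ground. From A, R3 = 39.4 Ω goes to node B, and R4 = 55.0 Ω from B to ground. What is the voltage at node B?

V_B ≈ 9.68 mV

The second stage (R3 + R4 = 94.40 Ω) loads node A in parallel with R2.
Effective lower resistance at A: R2 ‖ 94.40 = 22.82 Ω.
V_A = 22.6 × 22.82/(8.23 + 22.82) = 16.61 mV.
V_B = V_A × 0.5826 = 9.678 mV.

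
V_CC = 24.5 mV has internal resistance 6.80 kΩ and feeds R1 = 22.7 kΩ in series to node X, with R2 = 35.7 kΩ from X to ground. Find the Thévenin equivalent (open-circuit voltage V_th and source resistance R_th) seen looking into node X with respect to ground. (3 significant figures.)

V_th ≈ 13.4 mV, R_th ≈ 16.2 kΩ

R1' = 6.80 + 22.7 = 29.50 kΩ (source resistance + R1).
V_th is the unloaded tap voltage: V_CC · R2/(R1'+R2) = 24.5 × 0.5475 = 13.41 mV.
Looking into X with the source shorted: R_th = R1'·R2/(R1'+R2) = 29.50 × 35.7/65.20 = 16.15 kΩ.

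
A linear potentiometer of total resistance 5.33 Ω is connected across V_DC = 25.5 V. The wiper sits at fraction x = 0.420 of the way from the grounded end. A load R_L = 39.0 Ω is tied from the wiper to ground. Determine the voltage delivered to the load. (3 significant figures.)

Split the track: R_lower = x·R_p = 2.239 Ω, R_upper = (1−x)·R_p = 3.091 Ω.
Lower segment in parallel with the load: 2.239 ‖ 39.0 = 2.117 Ω.
Loaded-divider output: V_out = 25.5 × 0.4065 = 10.36 V.

V_out ≈ 10.4 V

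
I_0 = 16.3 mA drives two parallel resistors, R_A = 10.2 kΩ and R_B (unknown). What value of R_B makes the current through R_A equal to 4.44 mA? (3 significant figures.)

R_B ≈ 3.82 kΩ

Two-branch current divider: I_A = I_0 · R_B/(R_A + R_B).
4.44/16.3 = R_B/(R_A + R_B) → R_B = R_A · (0.2724)/(1 − 0.2724) = 10.2 × 0.3744 = 3.819 kΩ.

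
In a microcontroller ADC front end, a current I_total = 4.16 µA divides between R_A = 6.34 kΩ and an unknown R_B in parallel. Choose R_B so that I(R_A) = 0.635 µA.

Two-branch current divider: I_A = I_total · R_B/(R_A + R_B).
0.635/4.16 = R_B/(R_A + R_B) → R_B = R_A · (0.1526)/(1 − 0.1526) = 6.34 × 0.1801 = 1.142 kΩ.

R_B ≈ 1.14 kΩ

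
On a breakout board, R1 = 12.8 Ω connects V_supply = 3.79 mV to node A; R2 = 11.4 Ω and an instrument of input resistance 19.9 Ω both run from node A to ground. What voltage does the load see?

V_out ≈ 1.37 mV

R2 ‖ R_L = (11.4 × 19.9)/(11.4 + 19.9) = 7.248 Ω.
Then V_out = V_supply · R2'/(R1 + R2') = 3.79 × 7.248/20.05 = 1.370 mV.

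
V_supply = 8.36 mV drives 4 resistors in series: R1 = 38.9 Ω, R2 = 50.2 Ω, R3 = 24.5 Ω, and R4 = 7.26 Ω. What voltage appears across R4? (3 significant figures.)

Total series resistance ΣR = 38.9 + 50.2 + 24.5 + 7.26 = 120.9 Ω.
Voltage divider: V = V_supply · (7.260 / 120.9) = 8.36 × 0.06007 = 0.5022 mV.

V ≈ 0.502 mV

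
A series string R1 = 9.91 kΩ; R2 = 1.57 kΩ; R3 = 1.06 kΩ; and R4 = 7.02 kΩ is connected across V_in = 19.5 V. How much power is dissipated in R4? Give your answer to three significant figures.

P ≈ 6.98 mW

ΣR = 19.56 kΩ → I = 19.5/19.56 = 0.9969 mA.
P(R4) = I²·R4 = (0.9969)² × 7.02 = 6.977 mW.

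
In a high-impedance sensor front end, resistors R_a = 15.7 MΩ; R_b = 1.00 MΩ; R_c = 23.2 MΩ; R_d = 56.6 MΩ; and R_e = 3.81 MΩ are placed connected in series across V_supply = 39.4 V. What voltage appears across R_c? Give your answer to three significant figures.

V ≈ 9.11 V

Series total: ΣR = 15.7 + 1.00 + 23.2 + 56.6 + 3.81 = 100.3 MΩ.
V = V_supply · R/ΣR = 39.4 × 0.2313 = 9.113 V.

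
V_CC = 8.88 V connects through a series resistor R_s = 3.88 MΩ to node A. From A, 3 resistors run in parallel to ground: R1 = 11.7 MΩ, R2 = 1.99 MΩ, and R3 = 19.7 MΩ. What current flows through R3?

I ≈ 0.130 µA

Combine the parallel branches: R_p = (1/11.7 + 1/1.99 + 1/19.7)⁻¹ = 1.566 MΩ.
V_A = 8.88 × 1.566/5.446 = 2.553 V.
I(R3) = V_A / R3 = 2.553/19.7 = 0.1296 µA.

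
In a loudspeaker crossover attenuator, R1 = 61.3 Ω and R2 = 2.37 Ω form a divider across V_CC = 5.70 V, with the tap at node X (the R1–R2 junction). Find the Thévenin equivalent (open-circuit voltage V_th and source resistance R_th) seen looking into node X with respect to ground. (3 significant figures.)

With X open, the divider is unloaded: V_th = 5.70 × 2.37/63.67 = 0.2122 V.
With V_CC suppressed (replaced by a short), R_th = R1 ‖ R2 = (61.30 × 2.37)/(61.30 + 2.37) = 2.282 Ω.

V_th ≈ 0.212 V, R_th ≈ 2.28 Ω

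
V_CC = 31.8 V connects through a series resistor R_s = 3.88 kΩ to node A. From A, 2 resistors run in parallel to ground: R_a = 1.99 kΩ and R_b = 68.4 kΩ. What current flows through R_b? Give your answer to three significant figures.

I ≈ 0.155 mA

Equivalent of the parallel group: R_p = 1.934 kΩ.
V_A = 31.8 × 1.934/5.814 = 10.58 V.
Branch current I = V_A/R_b = 10.58/68.4 = 0.1546 mA.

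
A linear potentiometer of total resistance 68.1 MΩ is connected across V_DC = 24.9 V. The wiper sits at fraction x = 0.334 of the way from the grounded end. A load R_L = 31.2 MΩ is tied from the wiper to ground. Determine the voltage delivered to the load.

V_out ≈ 5.60 V

The pot divides into 45.35 MΩ above the wiper and 22.75 MΩ below.
(x·R_p) ‖ R_L = 13.16 MΩ.
Then V_out = V_DC · 13.16/(45.35 + 13.16) = 5.598 V.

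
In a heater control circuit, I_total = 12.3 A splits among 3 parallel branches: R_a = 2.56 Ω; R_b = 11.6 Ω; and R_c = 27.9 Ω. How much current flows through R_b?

I ≈ 2.07 A

ΣG = 1/2.56 + 1/11.6 + 1/27.9 = 0.5127.
By the current-divider rule, I = I_total · G_k/ΣG = 12.3 × 0.1682 = 2.068 A.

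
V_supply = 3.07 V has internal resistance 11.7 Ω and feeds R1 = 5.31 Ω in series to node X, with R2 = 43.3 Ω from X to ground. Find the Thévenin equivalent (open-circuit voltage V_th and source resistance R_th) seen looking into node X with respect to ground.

V_th ≈ 2.20 V, R_th ≈ 12.2 Ω

R1' = 11.7 + 5.31 = 17.01 Ω (source resistance + R1).
V_th is the unloaded tap voltage: V_supply · R2/(R1'+R2) = 3.07 × 0.7180 = 2.204 V.
Zeroing V_supply shorts the top of R1' to ground, so R_th = R1' ‖ R2 = 12.21 Ω.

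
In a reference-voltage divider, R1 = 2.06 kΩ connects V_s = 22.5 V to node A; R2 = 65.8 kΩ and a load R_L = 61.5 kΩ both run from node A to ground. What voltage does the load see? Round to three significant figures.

R2 ‖ R_L = (65.8 × 61.5)/(65.8 + 61.5) = 31.79 kΩ.
Voltage divider with the loaded lower leg: V_out = 22.5 × 31.79/(2.06 + 31.79) = 22.5 × 0.9391 = 21.13 V.

V_out ≈ 21.1 V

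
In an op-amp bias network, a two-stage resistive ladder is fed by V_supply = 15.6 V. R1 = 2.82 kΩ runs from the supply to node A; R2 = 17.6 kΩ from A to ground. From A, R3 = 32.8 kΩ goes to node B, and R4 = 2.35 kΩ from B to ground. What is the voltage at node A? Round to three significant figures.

V_A ≈ 12.6 V

Node A sees R2 in parallel with the series input of stage 2, R3 + R4 = 35.15 kΩ.
Effective lower resistance at A: R2 ‖ 35.15 = 11.73 kΩ.
First divider: V_A = V_supply · 11.73/(2.82 + 11.73) = 12.58 V.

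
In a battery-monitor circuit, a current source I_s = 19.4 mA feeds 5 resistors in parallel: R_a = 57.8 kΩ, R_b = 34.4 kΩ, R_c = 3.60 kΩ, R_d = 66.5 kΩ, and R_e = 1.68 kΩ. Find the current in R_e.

ΣG = 1/57.8 + 1/34.4 + 1/3.60 + 1/66.5 + 1/1.68 = 0.9344.
R_e takes the fraction G_k/ΣG = 0.5952/0.9344 = 0.6370, so I = 19.4 × 0.6370 = 12.36 mA.

I ≈ 12.4 mA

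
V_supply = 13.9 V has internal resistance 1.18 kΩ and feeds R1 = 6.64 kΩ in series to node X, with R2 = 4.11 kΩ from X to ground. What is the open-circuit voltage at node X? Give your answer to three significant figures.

V_th ≈ 4.79 V

R1' = 1.18 + 6.64 = 7.820 kΩ (source resistance + R1).
With X open, the divider is unloaded: V_th = 13.9 × 4.11/11.93 = 4.789 V.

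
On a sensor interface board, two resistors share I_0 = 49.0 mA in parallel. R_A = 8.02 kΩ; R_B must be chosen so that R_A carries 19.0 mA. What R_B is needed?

R_B ≈ 5.08 kΩ

In a two-way split, I_A/I_0 = R_B/(R_A + R_B).
19.0/49.0 = R_B/(R_A + R_B) → R_B = R_A · (0.3878)/(1 − 0.3878) = 8.02 × 0.6333 = 5.079 kΩ.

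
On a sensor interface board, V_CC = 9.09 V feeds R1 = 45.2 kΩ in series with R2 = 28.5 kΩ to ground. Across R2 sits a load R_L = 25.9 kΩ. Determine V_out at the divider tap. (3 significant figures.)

V_out ≈ 2.10 V

First combine the lower leg with the load: R2 ‖ R_L = 13.57 kΩ.
Voltage divider with the loaded lower leg: V_out = 9.09 × 13.57/(45.2 + 13.57) = 9.09 × 0.2309 = 2.099 V.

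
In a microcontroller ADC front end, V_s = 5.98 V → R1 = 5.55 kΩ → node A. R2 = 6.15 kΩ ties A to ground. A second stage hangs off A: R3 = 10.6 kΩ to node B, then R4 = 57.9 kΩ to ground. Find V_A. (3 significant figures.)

Node A sees R2 in parallel with the series input of stage 2, R3 + R4 = 68.50 kΩ.
R2 ‖ (R3+R4) = 5.643 kΩ.
V_A = 5.98 × 5.643/(5.55 + 5.643) = 3.015 V.

V_A ≈ 3.01 V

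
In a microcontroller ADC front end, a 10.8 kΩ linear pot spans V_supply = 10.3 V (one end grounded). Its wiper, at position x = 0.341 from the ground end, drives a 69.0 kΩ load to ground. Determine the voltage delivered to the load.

Split the track: R_lower = x·R_p = 3.683 kΩ, R_upper = (1−x)·R_p = 7.117 kΩ.
Lower segment in parallel with the load: 3.683 ‖ 69.0 = 3.496 kΩ.
Loaded-divider output: V_out = 10.3 × 0.3294 = 3.393 V.

V_out ≈ 3.39 V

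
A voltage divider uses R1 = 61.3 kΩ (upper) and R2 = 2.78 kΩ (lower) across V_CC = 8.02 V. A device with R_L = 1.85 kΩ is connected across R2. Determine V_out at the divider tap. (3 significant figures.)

The load sits in parallel with R2, giving an effective lower resistance R2' = R2·R_L/(R2+R_L) = 1.111 kΩ.
Then V_out = V_CC · R2'/(R1 + R2') = 8.02 × 1.111/62.41 = 0.1427 V.

V_out ≈ 0.143 V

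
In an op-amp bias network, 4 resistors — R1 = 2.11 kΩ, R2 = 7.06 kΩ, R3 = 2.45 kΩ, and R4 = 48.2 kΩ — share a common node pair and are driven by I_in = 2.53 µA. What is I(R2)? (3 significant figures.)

I ≈ 0.343 µA

Conductances: ΣG = 1/2.11 + 1/7.06 + 1/2.45 + 1/48.2 = 1.044 (1/kΩ).
R2 takes the fraction G_k/ΣG = 0.1416/1.044 = 0.1356, so I = 2.53 × 0.1356 = 0.3431 µA.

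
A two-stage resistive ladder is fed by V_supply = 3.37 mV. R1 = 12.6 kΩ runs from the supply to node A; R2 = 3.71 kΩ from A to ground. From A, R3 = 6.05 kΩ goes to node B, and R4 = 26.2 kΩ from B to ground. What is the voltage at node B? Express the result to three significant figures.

The second stage (R3 + R4 = 32.25 kΩ) loads node A in parallel with R2.
R2 ‖ (R3+R4) = 3.327 kΩ.
First divider: V_A = V_supply · 3.327/(12.6 + 3.327) = 0.7040 mV.
Stage 2 is unloaded, so V_B = V_A · R4/(R3+R4) = 0.7040 × 26.2/32.25 = 0.5719 mV.

V_B ≈ 0.572 mV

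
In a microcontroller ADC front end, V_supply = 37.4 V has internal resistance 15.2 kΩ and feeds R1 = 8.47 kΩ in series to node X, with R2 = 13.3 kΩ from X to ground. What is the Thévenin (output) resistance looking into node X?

R1' = 15.2 + 8.47 = 23.67 kΩ (source resistance + R1).
Looking into X with the source shorted: R_th = R1'·R2/(R1'+R2) = 23.67 × 13.3/36.97 = 8.515 kΩ.

R_th ≈ 8.52 kΩ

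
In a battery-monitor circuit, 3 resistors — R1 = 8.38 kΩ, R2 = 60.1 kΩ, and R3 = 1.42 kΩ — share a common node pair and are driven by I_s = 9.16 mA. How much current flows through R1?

I ≈ 1.30 mA

ΣG = 1/8.38 + 1/60.1 + 1/1.42 = 0.8402.
By the current-divider rule, I = I_s · G_k/ΣG = 9.16 × 0.1420 = 1.301 mA.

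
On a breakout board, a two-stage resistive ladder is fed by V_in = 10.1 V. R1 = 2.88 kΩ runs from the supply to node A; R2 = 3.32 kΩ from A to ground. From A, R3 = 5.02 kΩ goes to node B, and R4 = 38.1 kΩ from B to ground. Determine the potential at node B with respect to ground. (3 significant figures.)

Node A sees R2 in parallel with the series input of stage 2, R3 + R4 = 43.12 kΩ.
R2 ‖ (R3+R4) = 3.083 kΩ.
So V_A = 10.1 × 0.5170 = 5.222 V.
Then the unloaded second divider: V_B = V_A × R4/(R3+R4) = 5.222 × 0.8836 = 4.614 V.

V_B ≈ 4.61 V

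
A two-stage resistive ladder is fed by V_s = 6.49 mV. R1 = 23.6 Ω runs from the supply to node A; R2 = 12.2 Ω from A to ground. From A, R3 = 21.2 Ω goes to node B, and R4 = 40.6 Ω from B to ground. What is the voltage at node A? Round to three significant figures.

The second stage (R3 + R4 = 61.80 Ω) loads node A in parallel with R2.
R2 ‖ (R3+R4) = 10.19 Ω.
First divider: V_A = V_s · 10.19/(23.6 + 10.19) = 1.957 mV.

V_A ≈ 1.96 mV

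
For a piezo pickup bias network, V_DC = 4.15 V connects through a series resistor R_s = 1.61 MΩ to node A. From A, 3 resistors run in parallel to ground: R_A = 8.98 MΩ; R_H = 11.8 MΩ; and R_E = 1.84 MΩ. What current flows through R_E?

Combine the parallel branches: R_p = (1/8.98 + 1/11.8 + 1/1.84)⁻¹ = 1.352 MΩ.
V_A = 4.15 × 1.352/2.962 = 1.894 V.
Branch current I = V_A/R_E = 1.894/1.84 = 1.030 µA.
(Equivalently: I_total = 1.401 µA, then current-divider fraction G_k/ΣG = 0.7348.)

I ≈ 1.03 µA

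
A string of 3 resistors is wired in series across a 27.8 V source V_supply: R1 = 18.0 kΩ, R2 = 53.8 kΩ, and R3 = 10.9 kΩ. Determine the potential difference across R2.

Total series resistance ΣR = 18.0 + 53.8 + 10.9 = 82.70 kΩ.
By the voltage-divider rule, V = 27.8 × 53.80/82.70 = 18.09 V.

V ≈ 18.1 V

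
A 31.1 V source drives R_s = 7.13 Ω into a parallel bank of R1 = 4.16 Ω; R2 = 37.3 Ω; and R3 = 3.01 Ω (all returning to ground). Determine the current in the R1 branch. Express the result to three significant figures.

Equivalent of the parallel group: R_p = 1.668 Ω.
V_A by voltage divider: V_A = 31.1 × 1.668/(7.13 + 1.668) = 5.897 V.
I(R1) = V_A / R1 = 5.897/4.16 = 1.418 A.

I ≈ 1.42 A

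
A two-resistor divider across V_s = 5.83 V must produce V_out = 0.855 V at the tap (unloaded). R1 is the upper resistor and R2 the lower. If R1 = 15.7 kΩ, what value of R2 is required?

V_out/V_s = R2/(R1+R2) = 0.1467.
So R2 = R1 · V_out/(V_s − V_out) = 15.7 × 0.855/(5.83 − 0.855) = 15.7 × 0.1719 = 2.698 kΩ.

R2 ≈ 2.70 kΩ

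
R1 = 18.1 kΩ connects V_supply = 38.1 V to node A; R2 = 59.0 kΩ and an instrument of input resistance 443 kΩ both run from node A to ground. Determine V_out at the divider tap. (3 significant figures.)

V_out ≈ 28.3 V

First combine the lower leg with the load: R2 ‖ R_L = 52.07 kΩ.
Voltage divider with the loaded lower leg: V_out = 38.1 × 52.07/(18.1 + 52.07) = 38.1 × 0.7420 = 28.27 V.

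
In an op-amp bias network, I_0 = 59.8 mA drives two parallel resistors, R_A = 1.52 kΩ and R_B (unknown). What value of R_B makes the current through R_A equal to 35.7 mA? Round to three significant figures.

R_B ≈ 2.25 kΩ

The fraction through R_A equals R_B/(R_A+R_B).
With f = 0.5970, R_B = R_A · f/(1−f) = 1.52 × 1.481 = 2.252 kΩ.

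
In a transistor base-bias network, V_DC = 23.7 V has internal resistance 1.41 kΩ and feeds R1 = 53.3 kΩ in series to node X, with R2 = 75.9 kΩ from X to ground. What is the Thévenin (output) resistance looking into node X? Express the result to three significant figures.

R_th ≈ 31.8 kΩ

R1' = 1.41 + 53.3 = 54.71 kΩ (source resistance + R1).
Zeroing V_DC shorts the top of R1' to ground, so R_th = R1' ‖ R2 = 31.79 kΩ.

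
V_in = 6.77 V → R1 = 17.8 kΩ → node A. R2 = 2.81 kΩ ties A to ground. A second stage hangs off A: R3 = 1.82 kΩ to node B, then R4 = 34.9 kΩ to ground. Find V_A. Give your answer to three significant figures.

Looking into the second stage from A: R3 + R4 = 36.72 kΩ appears in parallel with R2.
Effective lower resistance at A: R2 ‖ 36.72 = 2.610 kΩ.
First divider: V_A = V_in · 2.610/(17.8 + 2.610) = 0.8658 V.

V_A ≈ 0.866 V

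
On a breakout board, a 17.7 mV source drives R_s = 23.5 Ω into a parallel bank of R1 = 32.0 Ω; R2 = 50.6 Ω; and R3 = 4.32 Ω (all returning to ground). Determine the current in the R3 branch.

I ≈ 0.536 mA

Parallel bank: R_p = 1/(1/32.0 + 1/50.6 + 1/4.32) = 3.540 Ω.
Node voltage V_A = V_in · R_p/(R_s + R_p) = 17.7 × 0.1309 = 2.317 mV.
Branch current I = V_A/R3 = 2.317/4.32 = 0.5364 mA.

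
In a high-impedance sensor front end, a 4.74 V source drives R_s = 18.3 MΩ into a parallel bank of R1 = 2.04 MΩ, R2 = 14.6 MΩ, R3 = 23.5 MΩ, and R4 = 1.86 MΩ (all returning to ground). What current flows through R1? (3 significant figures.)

Equivalent of the parallel group: R_p = 0.8781 MΩ.
V_A by voltage divider: V_A = 4.74 × 0.8781/(18.3 + 0.8781) = 0.2170 V.
Branch current I = V_A/R1 = 0.2170/2.04 = 0.1064 µA.

I ≈ 0.106 µA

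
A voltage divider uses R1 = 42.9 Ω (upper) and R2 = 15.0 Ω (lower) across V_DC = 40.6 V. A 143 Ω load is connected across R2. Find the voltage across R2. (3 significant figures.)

V_out ≈ 9.76 V

First combine the lower leg with the load: R2 ‖ R_L = 13.58 Ω.
Now apply the divider: V_out = 40.6 × 0.2404 = 9.760 V.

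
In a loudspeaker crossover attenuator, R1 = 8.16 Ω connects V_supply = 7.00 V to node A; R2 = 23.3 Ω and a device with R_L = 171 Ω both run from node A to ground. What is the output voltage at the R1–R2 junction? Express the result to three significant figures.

V_out ≈ 5.01 V

First combine the lower leg with the load: R2 ‖ R_L = 20.51 Ω.
Then V_out = V_supply · R2'/(R1 + R2') = 7.00 × 20.51/28.67 = 5.007 V.
(Unloaded it would be 5.18 V; the load pulls it down.)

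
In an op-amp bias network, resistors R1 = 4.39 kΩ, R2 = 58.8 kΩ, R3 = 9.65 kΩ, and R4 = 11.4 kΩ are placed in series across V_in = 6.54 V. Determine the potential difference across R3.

Total series resistance ΣR = 4.39 + 58.8 + 9.65 + 11.4 = 84.24 kΩ.
By the voltage-divider rule, V = 6.54 × 9.650/84.24 = 0.7492 V.

V ≈ 0.749 V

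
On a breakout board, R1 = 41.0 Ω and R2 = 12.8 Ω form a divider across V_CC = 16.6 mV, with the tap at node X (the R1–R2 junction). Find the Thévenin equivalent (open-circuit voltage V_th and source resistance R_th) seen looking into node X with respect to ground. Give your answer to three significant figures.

V_th ≈ 3.95 mV, R_th ≈ 9.75 Ω

With X open, the divider is unloaded: V_th = 16.6 × 12.8/53.80 = 3.949 mV.
Zeroing V_CC shorts the top of R1 to ground, so R_th = R1 ‖ R2 = 9.755 Ω.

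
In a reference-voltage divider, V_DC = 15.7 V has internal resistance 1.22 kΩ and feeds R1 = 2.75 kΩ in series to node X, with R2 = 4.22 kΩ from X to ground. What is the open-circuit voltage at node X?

R1' = 1.22 + 2.75 = 3.970 kΩ (source resistance + R1).
With X open, the divider is unloaded: V_th = 15.7 × 4.22/8.190 = 8.090 V.

V_th ≈ 8.09 V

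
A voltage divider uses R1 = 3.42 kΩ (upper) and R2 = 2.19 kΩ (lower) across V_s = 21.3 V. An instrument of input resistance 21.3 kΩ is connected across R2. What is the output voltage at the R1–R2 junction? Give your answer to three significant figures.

V_out ≈ 7.82 V

The load sits in parallel with R2, giving an effective lower resistance R2' = R2·R_L/(R2+R_L) = 1.986 kΩ.
Now apply the divider: V_out = 21.3 × 0.3673 = 7.825 V.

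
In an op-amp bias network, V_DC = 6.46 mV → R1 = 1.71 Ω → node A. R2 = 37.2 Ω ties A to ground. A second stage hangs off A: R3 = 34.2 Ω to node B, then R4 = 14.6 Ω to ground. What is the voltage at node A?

V_A ≈ 5.98 mV

The second stage (R3 + R4 = 48.80 Ω) loads node A in parallel with R2.
R2 ‖ (R3+R4) = 21.11 Ω.
So V_A = 6.46 × 0.9251 = 5.976 mV.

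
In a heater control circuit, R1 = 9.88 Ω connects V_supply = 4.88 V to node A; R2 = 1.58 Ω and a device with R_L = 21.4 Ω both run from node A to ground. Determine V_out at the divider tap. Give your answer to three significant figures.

First combine the lower leg with the load: R2 ‖ R_L = 1.471 Ω.
Now apply the divider: V_out = 4.88 × 0.1296 = 0.6325 V.

V_out ≈ 0.633 V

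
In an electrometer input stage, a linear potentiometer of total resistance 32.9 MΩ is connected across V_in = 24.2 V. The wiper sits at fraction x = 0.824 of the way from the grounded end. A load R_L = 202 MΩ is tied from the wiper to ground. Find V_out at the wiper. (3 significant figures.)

Lower segment x·R_p = 27.11 MΩ; upper segment (1−x)·R_p = 5.790 MΩ.
R_L loads the lower segment: effective lower R = 23.90 MΩ.
Then V_out = V_in · 23.90/(5.790 + 23.90) = 19.48 V.
(Unloaded: V_out = x·V_in = 19.9 V.)

V_out ≈ 19.5 V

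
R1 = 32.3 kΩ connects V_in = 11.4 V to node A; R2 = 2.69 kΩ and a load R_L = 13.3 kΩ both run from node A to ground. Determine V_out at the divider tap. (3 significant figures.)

The load sits in parallel with R2, giving an effective lower resistance R2' = R2·R_L/(R2+R_L) = 2.237 kΩ.
Then V_out = V_in · R2'/(R1 + R2') = 11.4 × 2.237/34.54 = 0.7385 V.

V_out ≈ 0.739 V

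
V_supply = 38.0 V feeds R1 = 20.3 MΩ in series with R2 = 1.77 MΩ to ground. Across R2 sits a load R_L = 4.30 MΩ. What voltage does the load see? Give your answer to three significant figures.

The load sits in parallel with R2, giving an effective lower resistance R2' = R2·R_L/(R2+R_L) = 1.254 MΩ.
Voltage divider with the loaded lower leg: V_out = 38.0 × 1.254/(20.3 + 1.254) = 38.0 × 0.05817 = 2.211 V.

V_out ≈ 2.21 V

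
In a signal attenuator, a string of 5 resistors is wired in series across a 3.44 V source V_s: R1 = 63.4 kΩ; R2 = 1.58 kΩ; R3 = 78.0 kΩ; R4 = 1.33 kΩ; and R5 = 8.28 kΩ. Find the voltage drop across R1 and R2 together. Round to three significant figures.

V ≈ 1.46 V

ΣR = 63.4 + 1.58 + 78.0 + 1.33 + 8.28 = 152.6 kΩ.
R_{R1..R2} = 63.4 + 1.58 = 64.98 kΩ.
By the voltage-divider rule, V = 3.44 × 64.98/152.6 = 1.465 V.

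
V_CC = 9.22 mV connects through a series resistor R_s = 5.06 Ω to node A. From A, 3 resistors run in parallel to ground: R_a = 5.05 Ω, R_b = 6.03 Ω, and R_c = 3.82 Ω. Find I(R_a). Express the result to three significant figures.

I ≈ 0.438 mA

Combine the parallel branches: R_p = (1/5.05 + 1/6.03 + 1/3.82)⁻¹ = 1.598 Ω.
V_A by voltage divider: V_A = 9.22 × 1.598/(5.06 + 1.598) = 2.213 mV.
Branch current I = V_A/R_a = 2.213/5.05 = 0.4383 mA.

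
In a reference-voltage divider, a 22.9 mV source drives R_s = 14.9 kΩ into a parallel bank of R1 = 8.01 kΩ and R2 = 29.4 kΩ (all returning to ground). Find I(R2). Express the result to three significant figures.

I ≈ 0.231 µA

Combine the parallel branches: R_p = (1/8.01 + 1/29.4)⁻¹ = 6.295 kΩ.
V_A by voltage divider: V_A = 22.9 × 6.295/(14.9 + 6.295) = 6.801 mV.
Branch current I = V_A/R2 = 6.801/29.4 = 0.2313 µA.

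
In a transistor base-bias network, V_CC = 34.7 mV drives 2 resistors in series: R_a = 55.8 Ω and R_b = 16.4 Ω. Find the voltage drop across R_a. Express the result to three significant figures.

V ≈ 26.8 mV

Series total: ΣR = 55.8 + 16.4 = 72.20 Ω.
By the voltage-divider rule, V = 34.7 × 55.80/72.20 = 26.82 mV.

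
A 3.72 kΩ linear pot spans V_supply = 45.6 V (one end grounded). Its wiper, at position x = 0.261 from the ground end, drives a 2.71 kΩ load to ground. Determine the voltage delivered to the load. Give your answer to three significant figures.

V_out ≈ 9.41 V

The pot divides into 2.749 kΩ above the wiper and 0.9709 kΩ below.
Lower segment in parallel with the load: 0.9709 ‖ 2.71 = 0.7148 kΩ.
V_out = 45.6 × 0.7148/(2.749 + 0.7148) = 9.410 V.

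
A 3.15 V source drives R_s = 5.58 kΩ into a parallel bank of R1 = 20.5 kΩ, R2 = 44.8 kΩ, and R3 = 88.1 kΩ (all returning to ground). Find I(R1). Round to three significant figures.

I ≈ 0.105 mA

Equivalent of the parallel group: R_p = 12.13 kΩ.
V_A = 3.15 × 12.13/17.71 = 2.157 V.
Branch current I = V_A/R1 = 2.157/20.5 = 0.1052 mA.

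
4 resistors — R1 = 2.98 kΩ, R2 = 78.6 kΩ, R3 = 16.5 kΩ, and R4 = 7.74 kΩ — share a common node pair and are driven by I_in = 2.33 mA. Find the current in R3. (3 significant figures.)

I ≈ 0.262 mA

ΣG = 1/2.98 + 1/78.6 + 1/16.5 + 1/7.74 = 0.5381.
By the current-divider rule, I = I_in · G_k/ΣG = 2.33 × 0.1126 = 0.2624 mA.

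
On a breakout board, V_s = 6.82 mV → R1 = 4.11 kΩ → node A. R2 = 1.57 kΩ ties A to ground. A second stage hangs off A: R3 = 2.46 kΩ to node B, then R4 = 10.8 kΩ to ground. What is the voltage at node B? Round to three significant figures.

V_B ≈ 1.41 mV

Looking into the second stage from A: R3 + R4 = 13.26 kΩ appears in parallel with R2.
R2 ‖ (R3+R4) = 1.404 kΩ.
V_A = 6.82 × 1.404/(4.11 + 1.404) = 1.736 mV.
V_B = V_A × 0.8145 = 1.414 mV.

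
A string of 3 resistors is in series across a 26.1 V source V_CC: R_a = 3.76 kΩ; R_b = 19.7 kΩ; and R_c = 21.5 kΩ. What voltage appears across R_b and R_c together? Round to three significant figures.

Series total: ΣR = 3.76 + 19.7 + 21.5 = 44.96 kΩ.
R_{R_b..R_c} = 19.7 + 21.5 = 41.20 kΩ.
Voltage divider: V = V_CC · (41.20 / 44.96) = 26.1 × 0.9164 = 23.92 V.

V ≈ 23.9 V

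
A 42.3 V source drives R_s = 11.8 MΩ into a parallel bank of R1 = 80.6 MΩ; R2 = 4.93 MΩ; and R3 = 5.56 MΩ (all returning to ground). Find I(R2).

I ≈ 1.52 µA

Parallel bank: R_p = 1/(1/80.6 + 1/4.93 + 1/5.56) = 2.531 MΩ.
V_A by voltage divider: V_A = 42.3 × 2.531/(11.8 + 2.531) = 7.471 V.
I(R2) = V_A / R2 = 7.471/4.93 = 1.515 µA.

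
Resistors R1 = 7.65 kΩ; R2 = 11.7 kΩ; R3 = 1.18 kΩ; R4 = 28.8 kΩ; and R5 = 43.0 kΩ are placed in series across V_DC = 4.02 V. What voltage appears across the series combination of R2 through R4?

V ≈ 1.81 V

Total series resistance ΣR = 7.65 + 11.7 + 1.18 + 28.8 + 43.0 = 92.33 kΩ.
R_{R2..R4} = 11.7 + 1.18 + 28.8 = 41.68 kΩ.
By the voltage-divider rule, V = 4.02 × 41.68/92.33 = 1.815 V.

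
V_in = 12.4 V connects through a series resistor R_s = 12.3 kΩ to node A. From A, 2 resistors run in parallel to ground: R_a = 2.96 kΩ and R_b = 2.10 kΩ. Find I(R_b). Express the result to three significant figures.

I ≈ 0.536 mA

Parallel bank: R_p = 1/(1/2.96 + 1/2.10) = 1.228 kΩ.
Node voltage V_A = V_in · R_p/(R_s + R_p) = 12.4 × 0.09081 = 1.126 V.
I(R_b) = V_A / R_b = 1.126/2.10 = 0.5362 mA.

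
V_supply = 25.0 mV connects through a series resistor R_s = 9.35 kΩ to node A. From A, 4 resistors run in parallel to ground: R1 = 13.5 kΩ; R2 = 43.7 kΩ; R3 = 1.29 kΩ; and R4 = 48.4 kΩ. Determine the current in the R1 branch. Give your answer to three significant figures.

I ≈ 0.198 µA

Equivalent of the parallel group: R_p = 1.120 kΩ.
V_A by voltage divider: V_A = 25.0 × 1.120/(9.35 + 1.120) = 2.674 mV.
I(R1) = V_A / R1 = 2.674/13.5 = 0.1981 µA.
(Check via current divider: I_total = 2.388 µA; share G_k/ΣG = 0.08297 → same result.)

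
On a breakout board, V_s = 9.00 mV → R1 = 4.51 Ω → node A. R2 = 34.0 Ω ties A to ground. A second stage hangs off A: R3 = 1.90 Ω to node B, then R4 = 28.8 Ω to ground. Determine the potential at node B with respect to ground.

V_B ≈ 6.60 mV

Node A sees R2 in parallel with the series input of stage 2, R3 + R4 = 30.70 Ω.
Effective lower resistance at A: R2 ‖ 30.70 = 16.13 Ω.
First divider: V_A = V_s · 16.13/(4.51 + 16.13) = 7.034 mV.
Stage 2 is unloaded, so V_B = V_A · R4/(R3+R4) = 7.034 × 28.8/30.70 = 6.598 mV.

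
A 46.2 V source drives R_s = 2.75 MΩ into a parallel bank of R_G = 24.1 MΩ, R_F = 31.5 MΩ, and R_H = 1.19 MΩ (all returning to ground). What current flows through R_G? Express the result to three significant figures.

I ≈ 0.546 µA

Parallel bank: R_p = 1/(1/24.1 + 1/31.5 + 1/1.19) = 1.095 MΩ.
V_A by voltage divider: V_A = 46.2 × 1.095/(2.75 + 1.095) = 13.15 V.
Branch current I = V_A/R_G = 13.15/24.1 = 0.5458 µA.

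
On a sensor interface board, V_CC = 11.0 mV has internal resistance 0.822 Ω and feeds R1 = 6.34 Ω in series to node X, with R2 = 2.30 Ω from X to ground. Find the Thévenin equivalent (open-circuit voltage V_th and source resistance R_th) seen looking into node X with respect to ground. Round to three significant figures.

R1' = 0.822 + 6.34 = 7.162 Ω (source resistance + R1).
Open-circuit (no load on X): V_th = V_CC · R2/(R1' + R2) = 11.0 × 2.30/(7.162 + 2.30) = 2.674 mV.
With V_CC suppressed (replaced by a short), R_th = R1' ‖ R2 = (7.162 × 2.30)/(7.162 + 2.30) = 1.741 Ω.

V_th ≈ 2.67 mV, R_th ≈ 1.74 Ω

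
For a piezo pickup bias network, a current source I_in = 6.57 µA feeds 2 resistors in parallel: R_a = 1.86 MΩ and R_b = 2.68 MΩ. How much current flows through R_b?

I ≈ 2.69 µA

For two parallel branches, I_k = I_in · (other R)/(sum of R).
I(R_b) = 6.57 × 1.86/(1.86 + 2.68) = 6.57 × 0.4097 = 2.692 µA.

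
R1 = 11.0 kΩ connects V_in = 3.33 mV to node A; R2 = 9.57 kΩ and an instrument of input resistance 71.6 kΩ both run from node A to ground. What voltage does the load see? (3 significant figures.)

V_out ≈ 1.45 mV

R2 ‖ R_L = (9.57 × 71.6)/(9.57 + 71.6) = 8.442 kΩ.
Now apply the divider: V_out = 3.33 × 0.4342 = 1.446 mV.
(Unloaded it would be 1.55 mV; the load pulls it down.)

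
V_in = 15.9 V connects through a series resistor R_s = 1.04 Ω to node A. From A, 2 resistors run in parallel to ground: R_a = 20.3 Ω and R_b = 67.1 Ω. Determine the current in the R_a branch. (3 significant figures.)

Combine the parallel branches: R_p = (1/20.3 + 1/67.1)⁻¹ = 15.59 Ω.
V_A by voltage divider: V_A = 15.9 × 15.59/(1.04 + 15.59) = 14.91 V.
I(R_a) = V_A / R_a = 14.91/20.3 = 0.7343 A.

I ≈ 0.734 A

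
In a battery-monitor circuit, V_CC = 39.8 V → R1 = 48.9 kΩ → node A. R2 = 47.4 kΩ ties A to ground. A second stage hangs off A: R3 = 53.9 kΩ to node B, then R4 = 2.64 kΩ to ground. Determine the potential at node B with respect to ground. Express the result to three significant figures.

Looking into the second stage from A: R3 + R4 = 56.54 kΩ appears in parallel with R2.
Effective lower resistance at A: R2 ‖ 56.54 = 25.78 kΩ.
First divider: V_A = V_CC · 25.78/(48.9 + 25.78) = 13.74 V.
Stage 2 is unloaded, so V_B = V_A · R4/(R3+R4) = 13.74 × 2.64/56.54 = 0.6416 V.

V_B ≈ 0.642 V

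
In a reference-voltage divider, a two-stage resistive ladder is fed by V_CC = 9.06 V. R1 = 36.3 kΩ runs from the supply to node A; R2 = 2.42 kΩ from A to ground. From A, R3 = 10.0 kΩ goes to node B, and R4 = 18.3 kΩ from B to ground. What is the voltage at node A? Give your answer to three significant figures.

V_A ≈ 0.524 V

The second stage (R3 + R4 = 28.30 kΩ) loads node A in parallel with R2.
R2 ‖ (R3+R4) = 2.229 kΩ.
V_A = 9.06 × 2.229/(36.3 + 2.229) = 0.5242 V.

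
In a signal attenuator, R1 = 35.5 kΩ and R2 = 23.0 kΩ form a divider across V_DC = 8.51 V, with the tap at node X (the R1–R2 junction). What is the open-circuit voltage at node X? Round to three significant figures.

V_th is the unloaded tap voltage: V_DC · R2/(R1+R2) = 8.51 × 0.3932 = 3.346 V.

V_th ≈ 3.35 V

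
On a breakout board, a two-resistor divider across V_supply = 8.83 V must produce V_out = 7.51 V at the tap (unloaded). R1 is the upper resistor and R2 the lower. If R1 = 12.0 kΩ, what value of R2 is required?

R2 ≈ 68.3 kΩ

Required fraction k = V_out/V_supply = 0.8505.
Rearranging, R2 = R1·k/(1−k) = 12.0 × 5.689 = 68.27 kΩ.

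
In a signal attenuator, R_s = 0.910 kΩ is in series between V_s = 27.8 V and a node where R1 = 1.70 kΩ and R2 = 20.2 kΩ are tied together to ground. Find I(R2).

I ≈ 0.871 mA

Combine the parallel branches: R_p = (1/1.70 + 1/20.2)⁻¹ = 1.568 kΩ.
V_A by voltage divider: V_A = 27.8 × 1.568/(0.910 + 1.568) = 17.59 V.
Branch current I = V_A/R2 = 17.59/20.2 = 0.8708 mA.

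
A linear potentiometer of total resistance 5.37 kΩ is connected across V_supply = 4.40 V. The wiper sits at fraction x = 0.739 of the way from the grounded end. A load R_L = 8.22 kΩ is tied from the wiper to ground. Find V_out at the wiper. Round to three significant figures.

The pot divides into 1.402 kΩ above the wiper and 3.968 kΩ below.
R_L loads the lower segment: effective lower R = 2.676 kΩ.
V_out = 4.40 × 2.676/(1.402 + 2.676) = 2.888 V.
(Unloaded: V_out = x·V_supply = 3.25 V.)

V_out ≈ 2.89 V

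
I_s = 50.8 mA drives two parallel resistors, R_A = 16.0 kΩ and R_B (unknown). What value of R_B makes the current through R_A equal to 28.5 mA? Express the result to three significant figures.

R_B ≈ 20.4 kΩ

The fraction through R_A equals R_B/(R_A+R_B).
28.5/50.8 = R_B/(R_A + R_B) → R_B = R_A · (0.5610)/(1 − 0.5610) = 16.0 × 1.278 = 20.45 kΩ.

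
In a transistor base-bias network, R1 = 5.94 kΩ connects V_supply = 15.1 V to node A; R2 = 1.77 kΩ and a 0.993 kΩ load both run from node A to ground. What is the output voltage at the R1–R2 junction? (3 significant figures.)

V_out ≈ 1.46 V

R2 ‖ R_L = (1.77 × 0.993)/(1.77 + 0.993) = 0.6361 kΩ.
Now apply the divider: V_out = 15.1 × 0.09673 = 1.461 V.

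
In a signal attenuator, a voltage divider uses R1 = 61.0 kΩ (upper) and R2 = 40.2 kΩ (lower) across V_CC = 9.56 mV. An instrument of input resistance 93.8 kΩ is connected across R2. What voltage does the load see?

V_out ≈ 3.02 mV

R2 ‖ R_L = (40.2 × 93.8)/(40.2 + 93.8) = 28.14 kΩ.
Voltage divider with the loaded lower leg: V_out = 9.56 × 28.14/(61.0 + 28.14) = 9.56 × 0.3157 = 3.018 mV.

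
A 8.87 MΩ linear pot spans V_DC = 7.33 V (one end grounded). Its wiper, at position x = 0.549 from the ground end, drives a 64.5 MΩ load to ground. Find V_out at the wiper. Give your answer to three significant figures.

The pot divides into 4.000 MΩ above the wiper and 4.870 MΩ below.
(x·R_p) ‖ R_L = 4.528 MΩ.
Loaded-divider output: V_out = 7.33 × 0.5309 = 3.892 V.

V_out ≈ 3.89 V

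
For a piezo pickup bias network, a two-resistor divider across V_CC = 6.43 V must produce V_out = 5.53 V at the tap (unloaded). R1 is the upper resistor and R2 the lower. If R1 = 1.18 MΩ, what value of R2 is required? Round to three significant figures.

R2 ≈ 7.25 MΩ

V_out/V_CC = R2/(R1+R2) = 0.8600.
R2 = R1 · 0.8600/(1 − 0.8600) = 7.250 MΩ.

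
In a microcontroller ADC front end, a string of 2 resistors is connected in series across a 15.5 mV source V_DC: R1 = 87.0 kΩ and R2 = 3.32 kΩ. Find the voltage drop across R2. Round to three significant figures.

Total series resistance ΣR = 87.0 + 3.32 = 90.32 kΩ.
Voltage divider: V = V_DC · (3.320 / 90.32) = 15.5 × 0.03676 = 0.5698 mV.

V ≈ 0.570 mV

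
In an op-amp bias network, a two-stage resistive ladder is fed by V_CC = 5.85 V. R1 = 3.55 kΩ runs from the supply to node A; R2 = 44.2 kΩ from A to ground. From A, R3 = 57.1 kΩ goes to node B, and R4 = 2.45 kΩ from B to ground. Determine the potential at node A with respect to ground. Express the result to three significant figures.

Looking into the second stage from A: R3 + R4 = 59.55 kΩ appears in parallel with R2.
R2 ‖ (R3+R4) = 25.37 kΩ.
First divider: V_A = V_CC · 25.37/(3.55 + 25.37) = 5.132 V.

V_A ≈ 5.13 V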